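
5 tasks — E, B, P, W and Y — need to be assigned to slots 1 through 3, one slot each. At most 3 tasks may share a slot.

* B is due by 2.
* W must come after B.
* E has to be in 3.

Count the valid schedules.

25

Splitting on B: it can be 1 (17), 2 (8). Listing each branch's schedules as (E, P, W, Y):
B=1: (3,1,2,1) (3,1,2,2) (3,1,2,3) (3,1,3,1) (3,1,3,2) (3,1,3,3) (3,2,2,1) (3,2,2,2) (3,2,2,3) (3,2,3,1) (3,2,3,2) (3,2,3,3) (3,3,2,1) (3,3,2,2) (3,3,2,3) (3,3,3,1) (3,3,3,2) — 17.
B=2: (3,1,3,1) (3,1,3,2) (3,1,3,3) (3,2,3,1) (3,2,3,2) (3,2,3,3) (3,3,3,1) (3,3,3,2) — 8.
Summing: 17 + 8 = 25.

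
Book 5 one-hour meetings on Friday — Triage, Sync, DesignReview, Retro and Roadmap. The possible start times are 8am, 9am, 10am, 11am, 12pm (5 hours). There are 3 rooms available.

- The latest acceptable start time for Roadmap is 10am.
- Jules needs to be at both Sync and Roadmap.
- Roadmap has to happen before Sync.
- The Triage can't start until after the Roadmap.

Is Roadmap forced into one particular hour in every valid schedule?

Roadmap can be 8am (e.g. DesignReview in 8am, Retro in 8am, Sync in 9am, Roadmap in 8am, Triage in 9am) or 9am (e.g. Sync=10am, Retro=8am, Roadmap=9am, DesignReview=8am, Triage=10am).

No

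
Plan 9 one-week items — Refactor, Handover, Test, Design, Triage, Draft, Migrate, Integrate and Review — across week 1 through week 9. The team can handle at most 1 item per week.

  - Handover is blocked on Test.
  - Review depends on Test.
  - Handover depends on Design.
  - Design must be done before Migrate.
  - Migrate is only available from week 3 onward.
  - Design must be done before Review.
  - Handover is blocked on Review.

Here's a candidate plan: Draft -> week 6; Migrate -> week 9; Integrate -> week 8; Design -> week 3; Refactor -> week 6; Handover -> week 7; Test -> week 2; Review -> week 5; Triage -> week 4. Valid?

Handover is blocked on Review — holds.
Handover depends on Design — holds.
Migrate is only available from week 3 onward — holds.
Design must be done before Review — holds.
The team can handle at most 1 item per week — violated.
Handover is blocked on Test — holds.
Design must be done before Migrate — holds.
Review depends on Test — holds.

No. The team can handle at most 1 item per week is not satisfied.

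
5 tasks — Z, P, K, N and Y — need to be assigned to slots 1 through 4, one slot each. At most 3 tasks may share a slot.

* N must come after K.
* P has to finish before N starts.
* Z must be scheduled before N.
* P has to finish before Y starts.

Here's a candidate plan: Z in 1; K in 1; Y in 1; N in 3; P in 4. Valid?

Z must be scheduled before N — holds.
At most 3 tasks may share a slot — holds.
P has to finish before N starts — violated.
N must come after K — holds.
P has to finish before Y starts — violated.

No — it violates: P has to finish before Y starts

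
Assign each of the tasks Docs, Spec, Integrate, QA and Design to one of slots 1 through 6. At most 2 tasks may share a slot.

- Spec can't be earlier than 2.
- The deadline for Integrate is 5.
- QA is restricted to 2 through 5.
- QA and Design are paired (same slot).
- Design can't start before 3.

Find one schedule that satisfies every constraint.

Spec -> 2; Docs -> 1; Design -> 3; Integrate -> 1; QA -> 3

Checking: QA = Design = 3; Design=3 in [3,6]; Integrate=1 in [1,5]; Spec=2 in [2,6]; QA=3 in [2,5]; max 2 per slot (cap 2).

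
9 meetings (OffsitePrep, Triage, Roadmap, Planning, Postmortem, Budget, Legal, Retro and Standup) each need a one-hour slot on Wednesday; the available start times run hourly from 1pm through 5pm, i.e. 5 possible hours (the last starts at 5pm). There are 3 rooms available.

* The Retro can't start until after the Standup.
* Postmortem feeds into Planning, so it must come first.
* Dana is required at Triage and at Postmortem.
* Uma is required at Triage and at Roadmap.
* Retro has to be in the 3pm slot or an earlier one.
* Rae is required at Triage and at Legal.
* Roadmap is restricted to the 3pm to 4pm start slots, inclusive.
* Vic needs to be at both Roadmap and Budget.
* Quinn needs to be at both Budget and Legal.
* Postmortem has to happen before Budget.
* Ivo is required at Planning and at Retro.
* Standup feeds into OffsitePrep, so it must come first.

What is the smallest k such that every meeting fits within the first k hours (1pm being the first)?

3

The precedence chain requires at least 2 distinct hours.
With at most 3 per hour and 9 meetings, at least 3 hours are needed.
Roadmap can't be placed before 3pm — that is hour 3 counting from 1pm — so the schedule must run through at least 3 hours.
3 works (last occupied hour: 3pm): for example Roadmap in 3pm; Retro in 3pm; Standup in 1pm; Postmortem in 1pm; OffsitePrep in 3pm; Budget in 2pm; Triage in 2pm; Legal in 1pm; Planning in 2pm.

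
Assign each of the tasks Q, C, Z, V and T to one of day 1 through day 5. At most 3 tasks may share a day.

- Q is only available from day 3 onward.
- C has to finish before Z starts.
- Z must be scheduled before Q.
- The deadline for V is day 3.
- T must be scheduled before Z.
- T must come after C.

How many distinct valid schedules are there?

Splitting on Q: it can be day 4 (3), day 5 (12). Listing each branch's schedules as (C, Z, V, T) by day number:
Q=day 4: (1,3,1,2) (1,3,2,2) (1,3,3,2) — 3.
Q=day 5: (1,3,1,2) (1,3,2,2) (1,3,3,2) (1,4,1,2) (1,4,1,3) (1,4,2,2) (1,4,2,3) (1,4,3,2) (1,4,3,3) (2,4,1,3) (2,4,2,3) (2,4,3,3) — 12.
Summing: 3 + 12 = 15.

15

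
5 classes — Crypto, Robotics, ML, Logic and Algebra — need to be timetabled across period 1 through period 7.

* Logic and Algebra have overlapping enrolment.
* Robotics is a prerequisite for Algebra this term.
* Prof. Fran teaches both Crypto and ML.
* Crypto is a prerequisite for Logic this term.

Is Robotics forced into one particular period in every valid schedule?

Robotics can be period 1 (e.g. Crypto in period 1; Logic in period 2; Algebra in period 3; ML in period 2; Robotics in period 1) or period 2 (e.g. Crypto in period 1; ML in period 2; Algebra in period 3; Logic in period 2; Robotics in period 2).

No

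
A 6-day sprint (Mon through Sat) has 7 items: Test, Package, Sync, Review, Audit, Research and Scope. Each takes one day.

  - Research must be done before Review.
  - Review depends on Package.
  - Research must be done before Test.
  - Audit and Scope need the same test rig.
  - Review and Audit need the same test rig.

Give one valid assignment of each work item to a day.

Research=Mon; Review=Tue; Package=Mon; Audit=Mon; Scope=Tue; Test=Tue; Sync=Mon

Checking: Research(Mon) before Review(Tue); Research(Mon) before Test(Tue); Package(Mon) before Review(Tue); Review(Tue) != Audit(Mon); Audit(Mon) != Scope(Tue).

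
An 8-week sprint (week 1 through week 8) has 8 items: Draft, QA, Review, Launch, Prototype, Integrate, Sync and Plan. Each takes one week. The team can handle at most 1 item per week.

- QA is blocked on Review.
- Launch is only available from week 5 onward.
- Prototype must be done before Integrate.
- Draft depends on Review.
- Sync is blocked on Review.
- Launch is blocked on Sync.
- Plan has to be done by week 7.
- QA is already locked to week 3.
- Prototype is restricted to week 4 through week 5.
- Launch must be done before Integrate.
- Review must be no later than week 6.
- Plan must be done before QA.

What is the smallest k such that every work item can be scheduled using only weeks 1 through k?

The precedence chain requires at least 4 distinct weeks.
With at most 1 per week and 8 work items, at least 8 weeks are needed.
Propagating the time windows through the other constraints, Integrate can't land before week 6, so the schedule must run through at least week 6.
8 works (last occupied week: week 8): for example Draft=week 8, Launch=week 6, QA=week 3, Review=week 1, Plan=week 2, Sync=week 5, Integrate=week 7, Prototype=week 4.

8 weeks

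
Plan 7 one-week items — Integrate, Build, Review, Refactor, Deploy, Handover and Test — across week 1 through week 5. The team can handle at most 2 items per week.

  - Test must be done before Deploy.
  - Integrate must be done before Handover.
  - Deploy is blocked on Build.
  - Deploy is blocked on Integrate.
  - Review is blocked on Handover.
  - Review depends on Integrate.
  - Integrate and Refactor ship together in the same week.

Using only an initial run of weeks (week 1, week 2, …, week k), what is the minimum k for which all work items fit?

The precedence chain requires at least 3 distinct weeks.
With at most 2 per week and 7 work items, at least 4 weeks are needed.
4 works (last occupied week: week 4): for example Test in week 2; Build in week 2; Deploy in week 3; Handover in week 3; Refactor in week 1; Review in week 4; Integrate in week 1.

4 weeks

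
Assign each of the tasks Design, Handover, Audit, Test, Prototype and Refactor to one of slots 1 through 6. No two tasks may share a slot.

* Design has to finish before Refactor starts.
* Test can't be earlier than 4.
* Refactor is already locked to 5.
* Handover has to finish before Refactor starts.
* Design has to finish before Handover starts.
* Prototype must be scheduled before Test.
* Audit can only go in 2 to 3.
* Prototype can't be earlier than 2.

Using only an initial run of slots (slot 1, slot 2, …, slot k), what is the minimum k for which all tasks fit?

The precedence chain requires at least 3 distinct slots.
With at most 1 per slot and 6 tasks, at least 6 slots are needed.
Refactor can't be placed before 5, so the schedule must run through at least slot 5.
6 works (last occupied slot: 6): for example Refactor=5, Audit=2, Prototype=3, Handover=4, Test=6, Design=1.

6 slots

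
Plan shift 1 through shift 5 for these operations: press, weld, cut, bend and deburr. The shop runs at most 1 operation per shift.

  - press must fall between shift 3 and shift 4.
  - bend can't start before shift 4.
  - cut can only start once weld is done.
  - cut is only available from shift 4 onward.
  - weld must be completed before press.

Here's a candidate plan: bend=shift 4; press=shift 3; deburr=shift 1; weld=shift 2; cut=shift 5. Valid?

Valid

cut is only available from shift 4 onward — holds.
weld must be completed before press — holds.
The shop runs at most 1 operation per shift — holds.
cut can only start once weld is done — holds.
bend can't start before shift 4 — holds.
press must fall between shift 3 and shift 4 — holds.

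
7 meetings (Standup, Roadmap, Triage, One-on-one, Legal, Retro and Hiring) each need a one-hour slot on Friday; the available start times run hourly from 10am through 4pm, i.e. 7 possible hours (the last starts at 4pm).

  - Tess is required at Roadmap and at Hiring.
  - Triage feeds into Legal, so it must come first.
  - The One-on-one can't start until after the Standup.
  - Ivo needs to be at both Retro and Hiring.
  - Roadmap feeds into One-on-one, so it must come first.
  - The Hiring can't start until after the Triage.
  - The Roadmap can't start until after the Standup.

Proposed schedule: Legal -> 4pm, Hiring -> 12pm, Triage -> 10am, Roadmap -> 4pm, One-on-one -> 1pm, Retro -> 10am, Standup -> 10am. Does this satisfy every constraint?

Triage feeds into Legal, so it must come first — holds.
Roadmap feeds into One-on-one, so it must come first — violated.
The One-on-one can't start until after the Standup — holds.
Ivo needs to be at both Retro and Hiring — holds.
The Roadmap can't start until after the Standup — holds.
The Hiring can't start until after the Triage — holds.
Tess is required at Roadmap and at Hiring — holds.

Invalid. Roadmap feeds into One-on-one, so it must come first.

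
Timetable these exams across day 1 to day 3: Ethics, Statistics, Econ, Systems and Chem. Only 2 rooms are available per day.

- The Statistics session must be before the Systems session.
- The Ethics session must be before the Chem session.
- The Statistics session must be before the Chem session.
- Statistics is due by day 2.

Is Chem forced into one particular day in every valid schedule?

No

Chem can be day 2 (e.g. Econ=day 3, Chem=day 2, Statistics=day 1, Systems=day 2, Ethics=day 1) or day 3 (e.g. Statistics in day 1, Ethics in day 1, Systems in day 2, Econ in day 2, Chem in day 3).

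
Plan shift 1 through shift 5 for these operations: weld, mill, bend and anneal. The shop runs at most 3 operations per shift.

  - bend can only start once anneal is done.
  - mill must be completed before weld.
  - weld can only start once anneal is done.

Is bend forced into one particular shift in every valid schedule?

No

bend can be shift 2 (e.g. anneal in shift 1; mill in shift 1; weld in shift 2; bend in shift 2) or shift 3 (e.g. mill=shift 1; anneal=shift 1; bend=shift 3; weld=shift 2).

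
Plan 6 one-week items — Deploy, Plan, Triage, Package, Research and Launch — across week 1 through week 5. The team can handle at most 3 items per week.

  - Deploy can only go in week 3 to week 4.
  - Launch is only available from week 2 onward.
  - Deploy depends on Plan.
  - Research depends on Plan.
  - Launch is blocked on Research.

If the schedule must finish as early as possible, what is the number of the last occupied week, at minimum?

The precedence chain requires at least 3 distinct weeks.
With at most 3 per week and 6 work items, at least 2 weeks are needed.
3 works (last occupied week: week 3): for example Research=week 2, Launch=week 3, Package=week 1, Deploy=week 3, Triage=week 1, Plan=week 1.

3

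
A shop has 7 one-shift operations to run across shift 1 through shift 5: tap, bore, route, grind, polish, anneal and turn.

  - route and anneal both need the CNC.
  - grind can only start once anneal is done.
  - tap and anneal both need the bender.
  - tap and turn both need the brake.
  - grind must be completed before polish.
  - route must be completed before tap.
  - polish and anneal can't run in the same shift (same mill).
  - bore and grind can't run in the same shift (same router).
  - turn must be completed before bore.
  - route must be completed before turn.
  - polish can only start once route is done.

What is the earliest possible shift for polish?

shift 3

Precedence pushes polish to at least shift 3.
polish at shift 3 is achievable: bore=shift 4, grind=shift 2, route=shift 2, turn=shift 3, anneal=shift 1, polish=shift 3, tap=shift 4.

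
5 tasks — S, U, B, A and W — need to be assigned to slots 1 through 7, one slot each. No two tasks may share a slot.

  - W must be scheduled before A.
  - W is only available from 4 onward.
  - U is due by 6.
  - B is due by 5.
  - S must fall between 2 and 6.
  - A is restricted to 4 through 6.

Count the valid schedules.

Splitting on S: it can be 2 (16), 3 (16), 4 (6), 5 (6), 6 (6). Listing each branch's schedules as (U, B, A, W):
S=2: (1,3,5,4) (1,3,6,4) (1,3,6,5) (1,4,6,5) (1,5,6,4) (3,1,5,4) (3,1,6,4) (3,1,6,5) (3,4,6,5) (3,5,6,4) (4,1,6,5) (4,3,6,5) (5,1,6,4) (5,3,6,4) (6,1,5,4) (6,3,5,4) — 16.
S=3: (1,2,5,4) (1,2,6,4) (1,2,6,5) (1,4,6,5) (1,5,6,4) (2,1,5,4) (2,1,6,4) (2,1,6,5) (2,4,6,5) (2,5,6,4) (4,1,6,5) (4,2,6,5) (5,1,6,4) (5,2,6,4) (6,1,5,4) (6,2,5,4) — 16.
S=4: (1,2,6,5) (1,3,6,5) (2,1,6,5) (2,3,6,5) (3,1,6,5) (3,2,6,5) — 6.
S=5: (1,2,6,4) (1,3,6,4) (2,1,6,4) (2,3,6,4) (3,1,6,4) (3,2,6,4) — 6.
S=6: (1,2,5,4) (1,3,5,4) (2,1,5,4) (2,3,5,4) (3,1,5,4) (3,2,5,4) — 6.
Summing: 16 + 16 + 6 + 6 + 6 = 50.

50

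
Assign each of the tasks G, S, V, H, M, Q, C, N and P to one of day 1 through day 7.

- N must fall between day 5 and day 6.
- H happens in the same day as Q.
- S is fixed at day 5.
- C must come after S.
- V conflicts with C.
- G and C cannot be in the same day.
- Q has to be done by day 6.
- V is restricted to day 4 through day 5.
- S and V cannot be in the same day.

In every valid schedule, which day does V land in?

V's window is day 4–day 5.
S is fixed at day 5, and V can't share a day with S.
So V must be day 4.

day 4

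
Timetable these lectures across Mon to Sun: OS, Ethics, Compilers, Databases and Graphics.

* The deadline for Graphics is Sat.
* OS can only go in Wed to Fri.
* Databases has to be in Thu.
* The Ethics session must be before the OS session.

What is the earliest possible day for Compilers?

Compilers at Mon is achievable: Compilers in Mon, Graphics in Mon, Ethics in Mon, Databases in Thu, OS in Wed.

Mon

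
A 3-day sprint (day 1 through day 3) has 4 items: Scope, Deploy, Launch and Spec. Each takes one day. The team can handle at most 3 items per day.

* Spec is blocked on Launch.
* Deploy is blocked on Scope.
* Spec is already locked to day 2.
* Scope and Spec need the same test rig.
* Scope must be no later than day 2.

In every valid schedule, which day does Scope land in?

Scope's window is day 1–day 2.
Spec is fixed at day 2, and Scope can't share a day with Spec.
So Scope must be day 1.

day 1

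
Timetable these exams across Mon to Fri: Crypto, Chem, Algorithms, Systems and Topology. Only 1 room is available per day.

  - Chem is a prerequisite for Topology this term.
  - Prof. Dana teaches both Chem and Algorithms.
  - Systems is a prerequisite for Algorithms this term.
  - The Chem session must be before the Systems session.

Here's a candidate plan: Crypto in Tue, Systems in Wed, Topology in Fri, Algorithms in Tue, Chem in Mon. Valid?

Invalid. Only 1 room is available per day.

The Chem session must be before the Systems session — holds.
Only 1 room is available per day — violated.
Prof. Dana teaches both Chem and Algorithms — holds.
Systems is a prerequisite for Algorithms this term — violated.
Chem is a prerequisite for Topology this term — holds.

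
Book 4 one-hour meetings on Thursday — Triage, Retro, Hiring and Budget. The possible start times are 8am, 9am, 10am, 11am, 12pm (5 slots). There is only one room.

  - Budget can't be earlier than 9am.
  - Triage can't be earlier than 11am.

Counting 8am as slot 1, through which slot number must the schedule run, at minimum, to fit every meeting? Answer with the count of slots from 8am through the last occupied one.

4

With at most 1 per slot and 4 meetings, at least 4 slots are needed.
Triage can't be placed before 11am — that is slot 4 counting from 8am — so the schedule must run through at least 4 slots.
4 works (last occupied slot: 11am): for example Budget=9am; Hiring=10am; Triage=11am; Retro=8am.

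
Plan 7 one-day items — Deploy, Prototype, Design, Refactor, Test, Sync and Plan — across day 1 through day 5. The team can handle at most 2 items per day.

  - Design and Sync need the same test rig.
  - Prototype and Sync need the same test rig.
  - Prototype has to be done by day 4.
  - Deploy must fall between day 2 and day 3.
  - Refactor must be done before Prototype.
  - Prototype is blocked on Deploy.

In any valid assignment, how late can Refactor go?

day 3

Downstream work caps Refactor at day 3.
Refactor at day 3 is achievable: Design in day 1, Sync in day 2, Prototype in day 4, Deploy in day 2, Test in day 1, Refactor in day 3, Plan in day 3.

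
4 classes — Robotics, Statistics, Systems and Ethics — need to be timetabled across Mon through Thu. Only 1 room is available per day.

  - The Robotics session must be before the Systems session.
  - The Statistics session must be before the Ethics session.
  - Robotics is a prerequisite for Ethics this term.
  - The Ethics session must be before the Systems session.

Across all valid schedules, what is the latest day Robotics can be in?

Tue

Downstream work caps Robotics at Tue.
Robotics at Tue is achievable: Robotics=Tue, Statistics=Mon, Systems=Thu, Ethics=Wed.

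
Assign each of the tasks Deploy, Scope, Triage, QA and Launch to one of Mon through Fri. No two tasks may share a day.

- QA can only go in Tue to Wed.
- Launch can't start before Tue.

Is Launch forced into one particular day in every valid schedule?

No

Launch can be Tue (e.g. Triage in Fri, Scope in Thu, Deploy in Mon, Launch in Tue, QA in Wed) or Wed (e.g. QA=Tue, Deploy=Mon, Triage=Fri, Scope=Thu, Launch=Wed).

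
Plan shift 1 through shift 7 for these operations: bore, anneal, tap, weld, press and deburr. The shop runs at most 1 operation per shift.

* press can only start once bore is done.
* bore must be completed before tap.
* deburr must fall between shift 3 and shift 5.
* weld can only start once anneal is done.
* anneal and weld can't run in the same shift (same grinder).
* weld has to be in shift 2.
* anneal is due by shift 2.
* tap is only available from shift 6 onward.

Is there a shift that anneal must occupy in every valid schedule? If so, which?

shift 1

anneal's window is shift 1–shift 2.
weld is fixed at shift 2, and anneal can't share a shift with weld.
So anneal must be shift 1.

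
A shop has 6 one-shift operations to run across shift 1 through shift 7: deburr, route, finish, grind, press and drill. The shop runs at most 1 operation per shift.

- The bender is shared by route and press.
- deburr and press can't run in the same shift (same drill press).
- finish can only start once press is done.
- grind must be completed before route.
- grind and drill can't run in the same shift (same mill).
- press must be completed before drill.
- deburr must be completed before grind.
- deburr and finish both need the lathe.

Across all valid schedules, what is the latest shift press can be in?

shift 5

Downstream work caps press at shift 6.
press at shift 5 is achievable: deburr -> shift 1; route -> shift 3; finish -> shift 6; grind -> shift 2; drill -> shift 7; press -> shift 5.
Nothing later works — the conflict and capacity constraints rule out every shift after shift 5.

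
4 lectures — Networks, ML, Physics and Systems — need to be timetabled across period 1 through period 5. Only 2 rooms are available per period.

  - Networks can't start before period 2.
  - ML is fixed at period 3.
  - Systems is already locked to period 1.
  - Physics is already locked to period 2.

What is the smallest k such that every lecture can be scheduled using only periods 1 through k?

3

With at most 2 per period and 4 lectures, at least 2 periods are needed.
ML can't be placed before period 3, so the schedule must run through at least period 3.
3 works (last occupied period: period 3): for example Systems=period 1; ML=period 3; Physics=period 2; Networks=period 2.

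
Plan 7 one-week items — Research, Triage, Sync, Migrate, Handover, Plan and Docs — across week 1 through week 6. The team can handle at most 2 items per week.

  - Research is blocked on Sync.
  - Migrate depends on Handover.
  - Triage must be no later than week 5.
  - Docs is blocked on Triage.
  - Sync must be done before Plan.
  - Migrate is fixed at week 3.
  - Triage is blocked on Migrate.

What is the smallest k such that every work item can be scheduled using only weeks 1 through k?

The precedence chain requires at least 4 distinct weeks.
With at most 2 per week and 7 work items, at least 4 weeks are needed.
Propagating the time windows through the other constraints, Docs can't land before week 5, so the schedule must run through at least week 5.
5 works (last occupied week: week 5): for example Sync -> week 1; Migrate -> week 3; Handover -> week 1; Plan -> week 2; Docs -> week 5; Research -> week 2; Triage -> week 4.

5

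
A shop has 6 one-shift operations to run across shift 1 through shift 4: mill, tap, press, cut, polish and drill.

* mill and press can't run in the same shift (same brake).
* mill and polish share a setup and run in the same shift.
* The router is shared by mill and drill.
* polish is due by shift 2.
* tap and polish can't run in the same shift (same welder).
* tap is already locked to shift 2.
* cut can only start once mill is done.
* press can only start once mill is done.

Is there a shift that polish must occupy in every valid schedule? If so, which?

shift 1

polish's window is shift 1–shift 2.
tap is fixed at shift 2, and polish can't share a shift with tap.
So polish must be shift 1.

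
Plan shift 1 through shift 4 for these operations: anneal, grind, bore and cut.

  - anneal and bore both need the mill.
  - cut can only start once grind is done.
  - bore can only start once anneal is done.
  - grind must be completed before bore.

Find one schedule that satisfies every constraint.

bore in shift 2; cut in shift 2; anneal in shift 1; grind in shift 1

Checking: grind(shift 1) before cut(shift 2); grind(shift 1) before bore(shift 2); anneal(shift 1) before bore(shift 2); anneal(shift 1) != bore(shift 2).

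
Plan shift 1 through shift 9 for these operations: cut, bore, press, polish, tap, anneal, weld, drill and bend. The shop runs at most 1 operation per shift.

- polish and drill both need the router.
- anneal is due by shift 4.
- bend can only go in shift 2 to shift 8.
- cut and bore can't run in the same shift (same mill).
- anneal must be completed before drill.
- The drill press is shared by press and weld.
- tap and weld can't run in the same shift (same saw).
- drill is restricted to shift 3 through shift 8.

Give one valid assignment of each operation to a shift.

tap -> shift 8, weld -> shift 9, press -> shift 6, bend -> shift 2, cut -> shift 4, polish -> shift 7, anneal -> shift 1, bore -> shift 5, drill -> shift 3

Checking: anneal(shift 1) before drill(shift 3); tap(shift 8) != weld(shift 9); polish(shift 7) != drill(shift 3); cut(shift 4) != bore(shift 5); press(shift 6) != weld(shift 9); anneal=shift 1 in [shift 1,shift 4]; bend=shift 2 in [shift 2,shift 8]; drill=shift 3 in [shift 3,shift 8]; max 1 per shift (cap 1).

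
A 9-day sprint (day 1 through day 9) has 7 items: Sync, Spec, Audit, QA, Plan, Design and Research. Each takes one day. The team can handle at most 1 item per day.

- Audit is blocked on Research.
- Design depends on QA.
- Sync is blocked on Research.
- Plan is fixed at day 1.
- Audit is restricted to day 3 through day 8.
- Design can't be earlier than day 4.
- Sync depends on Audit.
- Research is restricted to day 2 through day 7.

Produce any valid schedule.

Plan -> day 1; Sync -> day 6; Research -> day 2; Design -> day 5; QA -> day 4; Audit -> day 3; Spec -> day 7

Checking: Audit(day 3) before Sync(day 6); Research(day 2) before Sync(day 6); Research(day 2) before Audit(day 3); QA(day 4) before Design(day 5); Plan=day 1 in [day 1,day 1]; Research=day 2 in [day 2,day 7]; Design=day 5 in [day 4,day 9]; Audit=day 3 in [day 3,day 8]; max 1 per day (cap 1).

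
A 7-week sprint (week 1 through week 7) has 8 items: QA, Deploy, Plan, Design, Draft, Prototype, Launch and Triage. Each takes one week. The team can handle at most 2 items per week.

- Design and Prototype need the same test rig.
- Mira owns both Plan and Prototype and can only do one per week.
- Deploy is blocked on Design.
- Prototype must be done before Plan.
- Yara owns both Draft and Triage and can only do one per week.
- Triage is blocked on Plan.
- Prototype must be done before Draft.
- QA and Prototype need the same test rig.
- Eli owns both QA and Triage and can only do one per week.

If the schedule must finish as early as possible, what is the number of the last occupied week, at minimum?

week 4

The precedence chain requires at least 3 distinct weeks.
With at most 2 per week and 8 work items, at least 4 weeks are needed.
4 works (last occupied week: week 4): for example QA=week 4; Deploy=week 3; Launch=week 1; Draft=week 4; Triage=week 3; Prototype=week 1; Plan=week 2; Design=week 2.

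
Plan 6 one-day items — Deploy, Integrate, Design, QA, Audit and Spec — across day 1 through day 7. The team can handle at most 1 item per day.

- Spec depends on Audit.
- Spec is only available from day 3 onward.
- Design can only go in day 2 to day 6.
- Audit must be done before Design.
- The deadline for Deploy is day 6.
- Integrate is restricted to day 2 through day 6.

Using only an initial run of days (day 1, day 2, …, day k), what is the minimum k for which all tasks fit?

The precedence chain requires at least 2 distinct days.
With at most 1 per day and 6 tasks, at least 6 days are needed.
Spec can't be placed before day 3, so the schedule must run through at least day 3.
6 works (last occupied day: day 6): for example Deploy in day 5, QA in day 6, Integrate in day 4, Design in day 2, Audit in day 1, Spec in day 3.

6 days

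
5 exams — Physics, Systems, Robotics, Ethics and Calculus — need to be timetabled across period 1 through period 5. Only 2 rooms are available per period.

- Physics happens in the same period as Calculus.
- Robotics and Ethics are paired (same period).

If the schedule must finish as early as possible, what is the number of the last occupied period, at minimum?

With at most 2 per period and 5 exams, at least 3 periods are needed.
3 works (last occupied period: period 3): for example Physics -> period 1, Ethics -> period 3, Systems -> period 2, Robotics -> period 3, Calculus -> period 1.

3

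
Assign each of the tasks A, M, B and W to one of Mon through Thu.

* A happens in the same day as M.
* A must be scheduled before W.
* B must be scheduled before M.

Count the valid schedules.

Enumerating: M in Tue, W in Wed, B in Mon, A in Tue | B in Mon; W in Thu; A in Tue; M in Tue | W -> Thu, B -> Mon, M -> Wed, A -> Wed | W -> Thu; B -> Tue; A -> Wed; M -> Wed.

4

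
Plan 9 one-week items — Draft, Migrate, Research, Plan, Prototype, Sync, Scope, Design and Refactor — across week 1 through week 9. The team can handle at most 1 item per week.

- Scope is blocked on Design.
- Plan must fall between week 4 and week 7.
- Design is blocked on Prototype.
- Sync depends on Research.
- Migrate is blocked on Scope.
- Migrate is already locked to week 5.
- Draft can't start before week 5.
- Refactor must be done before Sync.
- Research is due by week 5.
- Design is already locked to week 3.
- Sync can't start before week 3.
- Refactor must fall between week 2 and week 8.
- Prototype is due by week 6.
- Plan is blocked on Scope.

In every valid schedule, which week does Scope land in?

Design is fixed at week 3 and must come before Scope, so Scope is at least week 4.
Migrate is fixed at week 5 and must come after Scope, so Scope is at most week 4.
So Scope must be week 4.

week 4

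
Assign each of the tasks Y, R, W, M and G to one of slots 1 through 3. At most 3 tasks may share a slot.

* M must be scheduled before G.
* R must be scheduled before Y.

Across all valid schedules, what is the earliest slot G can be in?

2

Precedence pushes G to at least 2.
G at 2 is achievable: M in 1; G in 2; W in 1; R in 1; Y in 2.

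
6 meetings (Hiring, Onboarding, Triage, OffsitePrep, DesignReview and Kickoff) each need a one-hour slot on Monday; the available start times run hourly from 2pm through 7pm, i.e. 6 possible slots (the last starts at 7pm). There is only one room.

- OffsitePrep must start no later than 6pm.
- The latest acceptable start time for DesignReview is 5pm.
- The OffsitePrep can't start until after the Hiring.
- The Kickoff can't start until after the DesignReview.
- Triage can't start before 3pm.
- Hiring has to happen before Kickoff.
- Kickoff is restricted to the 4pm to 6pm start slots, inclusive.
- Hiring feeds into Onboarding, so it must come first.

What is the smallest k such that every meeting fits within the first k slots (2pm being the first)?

The precedence chain requires at least 2 distinct slots.
With at most 1 per slot and 6 meetings, at least 6 slots are needed.
Kickoff can't be placed before 4pm — that is slot 3 counting from 2pm — so the schedule must run through at least 3 slots.
6 works (last occupied slot: 7pm): for example Kickoff in 4pm, Onboarding in 7pm, Triage in 6pm, OffsitePrep in 5pm, Hiring in 3pm, DesignReview in 2pm.

6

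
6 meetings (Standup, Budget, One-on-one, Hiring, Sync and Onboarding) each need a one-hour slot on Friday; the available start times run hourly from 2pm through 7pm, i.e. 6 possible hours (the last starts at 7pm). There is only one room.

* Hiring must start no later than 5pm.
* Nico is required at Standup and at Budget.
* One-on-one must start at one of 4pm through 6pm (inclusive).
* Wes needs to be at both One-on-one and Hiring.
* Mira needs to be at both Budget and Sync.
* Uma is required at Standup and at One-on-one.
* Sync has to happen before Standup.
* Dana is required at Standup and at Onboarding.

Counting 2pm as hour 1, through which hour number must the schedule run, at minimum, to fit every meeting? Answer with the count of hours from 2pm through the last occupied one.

The precedence chain requires at least 2 distinct hours.
With at most 1 per hour and 6 meetings, at least 6 hours are needed.
One-on-one can't be placed before 4pm — that is hour 3 counting from 2pm — so the schedule must run through at least 3 hours.
6 works (last occupied hour: 7pm): for example Hiring in 2pm, Onboarding in 7pm, Standup in 5pm, One-on-one in 4pm, Sync in 3pm, Budget in 6pm.

6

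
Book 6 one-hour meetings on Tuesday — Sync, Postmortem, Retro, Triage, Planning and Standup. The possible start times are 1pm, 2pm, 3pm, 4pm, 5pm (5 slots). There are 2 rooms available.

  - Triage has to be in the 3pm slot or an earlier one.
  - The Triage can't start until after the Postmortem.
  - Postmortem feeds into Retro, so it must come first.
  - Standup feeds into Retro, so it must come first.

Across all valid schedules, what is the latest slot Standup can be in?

Downstream work caps Standup at 4pm.
Standup at 4pm is achievable: Retro=5pm; Sync=1pm; Postmortem=1pm; Standup=4pm; Triage=2pm; Planning=2pm.

4pm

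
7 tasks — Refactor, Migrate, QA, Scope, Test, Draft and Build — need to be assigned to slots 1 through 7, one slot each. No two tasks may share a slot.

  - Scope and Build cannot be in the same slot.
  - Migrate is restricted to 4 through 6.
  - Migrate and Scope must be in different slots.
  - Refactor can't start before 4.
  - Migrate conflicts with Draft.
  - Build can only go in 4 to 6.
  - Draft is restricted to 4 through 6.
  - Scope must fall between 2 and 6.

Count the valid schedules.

24

Splitting on Migrate: it can be 4 (8), 5 (8), 6 (8). Listing each branch's schedules as (Refactor, QA, Scope, Test, Draft, Build):
Migrate=4: (7,1,2,3,5,6) (7,1,2,3,6,5) (7,1,3,2,5,6) (7,1,3,2,6,5) (7,2,3,1,5,6) (7,2,3,1,6,5) (7,3,2,1,5,6) (7,3,2,1,6,5) — 8.
Migrate=5: (7,1,2,3,4,6) (7,1,2,3,6,4) (7,1,3,2,4,6) (7,1,3,2,6,4) (7,2,3,1,4,6) (7,2,3,1,6,4) (7,3,2,1,4,6) (7,3,2,1,6,4) — 8.
Migrate=6: (7,1,2,3,4,5) (7,1,2,3,5,4) (7,1,3,2,4,5) (7,1,3,2,5,4) (7,2,3,1,4,5) (7,2,3,1,5,4) (7,3,2,1,4,5) (7,3,2,1,5,4) — 8.
Summing: 8 + 8 + 8 = 24.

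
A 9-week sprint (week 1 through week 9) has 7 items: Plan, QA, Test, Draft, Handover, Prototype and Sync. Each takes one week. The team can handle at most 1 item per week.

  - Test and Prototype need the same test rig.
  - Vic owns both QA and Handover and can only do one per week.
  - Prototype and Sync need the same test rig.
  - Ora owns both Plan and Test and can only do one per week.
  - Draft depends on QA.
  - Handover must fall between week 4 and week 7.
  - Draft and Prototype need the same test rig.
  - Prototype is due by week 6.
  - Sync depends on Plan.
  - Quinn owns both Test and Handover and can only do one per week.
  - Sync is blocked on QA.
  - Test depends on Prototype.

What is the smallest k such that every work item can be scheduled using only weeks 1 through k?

7

The precedence chain requires at least 2 distinct weeks.
With at most 1 per week and 7 work items, at least 7 weeks are needed.
Handover can't be placed before week 4, so the schedule must run through at least week 4.
7 works (last occupied week: week 7): for example Prototype in week 1; QA in week 2; Test in week 6; Plan in week 3; Draft in week 7; Handover in week 4; Sync in week 5.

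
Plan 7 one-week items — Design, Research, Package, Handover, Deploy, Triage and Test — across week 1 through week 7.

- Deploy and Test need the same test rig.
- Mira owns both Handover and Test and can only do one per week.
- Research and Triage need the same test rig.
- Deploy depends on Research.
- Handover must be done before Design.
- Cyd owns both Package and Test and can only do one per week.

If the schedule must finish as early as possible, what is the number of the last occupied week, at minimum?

week 3

The precedence chain requires at least 2 distinct weeks.
Could 2 weeks be enough, i.e. nothing placed later than week 2? No: Design must come after Handover (at week 1 or later) → {week 2}; Handover must come before Design (at week 2 or earlier) → {week 1}; Deploy must come after Research (at week 1 or later) → {week 2}; Test can't share with Handover (week 1) → {week 2}; Test can't share with Deploy (week 2) → nothing is left.
So 2 weeks is not enough.
3 works (last occupied week: week 3): for example Design -> week 2; Handover -> week 1; Test -> week 3; Research -> week 1; Deploy -> week 2; Package -> week 1; Triage -> week 2.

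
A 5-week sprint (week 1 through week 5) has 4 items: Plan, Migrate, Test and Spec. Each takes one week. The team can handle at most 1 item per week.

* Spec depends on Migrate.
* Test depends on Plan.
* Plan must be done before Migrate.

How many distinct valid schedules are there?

15

Splitting on Plan: it can be week 1 (12), week 2 (3). Listing each branch's schedules as (Migrate, Test, Spec) by week number:
Plan=week 1: (2,3,4) (2,3,5) (2,4,3) (2,4,5) (2,5,3) (2,5,4) (3,2,4) (3,2,5) (3,4,5) (3,5,4) (4,2,5) (4,3,5) — 12.
Plan=week 2: (3,4,5) (3,5,4) (4,3,5) — 3.
Summing: 12 + 3 = 15.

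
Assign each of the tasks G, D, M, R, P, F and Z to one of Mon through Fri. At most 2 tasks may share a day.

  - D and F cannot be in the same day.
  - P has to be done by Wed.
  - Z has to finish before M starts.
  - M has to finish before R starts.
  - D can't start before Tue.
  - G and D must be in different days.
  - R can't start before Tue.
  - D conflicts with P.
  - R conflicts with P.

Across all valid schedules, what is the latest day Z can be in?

Wed

Downstream work caps Z at Wed.
Z at Wed is achievable: F -> Wed, Z -> Wed, M -> Thu, G -> Mon, D -> Tue, P -> Mon, R -> Fri.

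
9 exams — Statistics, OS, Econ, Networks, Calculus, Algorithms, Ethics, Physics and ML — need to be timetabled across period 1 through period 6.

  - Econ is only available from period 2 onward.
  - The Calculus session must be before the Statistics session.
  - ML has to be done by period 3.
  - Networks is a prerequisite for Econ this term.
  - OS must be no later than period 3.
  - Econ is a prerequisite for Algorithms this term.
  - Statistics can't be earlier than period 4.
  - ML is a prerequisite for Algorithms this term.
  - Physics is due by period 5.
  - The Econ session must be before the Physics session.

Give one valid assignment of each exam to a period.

Calculus=period 1; Ethics=period 1; Physics=period 3; ML=period 1; Econ=period 2; Algorithms=period 3; OS=period 1; Statistics=period 4; Networks=period 1

Checking: Econ(period 2) before Physics(period 3); Calculus(period 1) before Statistics(period 4); Networks(period 1) before Econ(period 2); ML(period 1) before Algorithms(period 3); Econ(period 2) before Algorithms(period 3); Physics=period 3 in [period 1,period 5]; Statistics=period 4 in [period 4,period 6]; OS=period 1 in [period 1,period 3]; ML=period 1 in [period 1,period 3]; Econ=period 2 in [period 2,period 6].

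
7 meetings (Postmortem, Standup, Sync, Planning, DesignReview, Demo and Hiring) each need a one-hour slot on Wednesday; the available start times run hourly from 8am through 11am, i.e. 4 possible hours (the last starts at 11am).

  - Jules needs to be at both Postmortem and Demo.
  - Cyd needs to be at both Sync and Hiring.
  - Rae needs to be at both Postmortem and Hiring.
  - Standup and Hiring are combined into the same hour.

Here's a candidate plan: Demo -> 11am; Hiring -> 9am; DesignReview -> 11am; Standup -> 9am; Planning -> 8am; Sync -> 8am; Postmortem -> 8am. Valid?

Valid

Jules needs to be at both Postmortem and Demo — holds.
Rae needs to be at both Postmortem and Hiring — holds.
Standup and Hiring are combined into the same hour — holds.
Cyd needs to be at both Sync and Hiring — holds.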